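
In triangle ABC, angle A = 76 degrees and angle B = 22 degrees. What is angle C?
Sum of angles in a triangle = 180 degrees
Third angle = 180 - 76 - 22
Third angle = 82 degrees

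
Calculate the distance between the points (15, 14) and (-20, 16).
Using the distance formula: d = sqrt((x₂-x₁)² + (y₂-y₁)²)
dx = (-20) - 15 = -35
dy = 16 - 14 = 2
d = sqrt((-35)² + 2²) = sqrt(1225 + 4) = sqrt(1229) = 35.06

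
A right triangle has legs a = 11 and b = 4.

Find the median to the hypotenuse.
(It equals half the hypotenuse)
Hypotenuse c = √(11² + 4²) = √137 = 11.7047
Median to hypotenuse = c/2 = 5.852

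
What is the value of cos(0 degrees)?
cos(0 degrees) = 1
Decimal approximation: 1.0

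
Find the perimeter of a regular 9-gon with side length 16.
Perimeter = number of sides * side length
Perimeter = 9 * 16
Perimeter = 144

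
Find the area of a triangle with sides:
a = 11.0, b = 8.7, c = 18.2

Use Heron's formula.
s = (a+b+c)/2 = (11.0+8.7+18.2)/2 = 18.95
A = √(s(s-a)(s-b)(s-c)) = √(18.95·7.95·10.25·0.75)
A = √1158.14 = 34.03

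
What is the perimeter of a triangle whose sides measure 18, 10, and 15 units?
Perimeter = sum of all sides
Perimeter = 18 + 10 + 15
Perimeter = 43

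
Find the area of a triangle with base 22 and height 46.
Area = (1/2) * base * height
Area = (1/2) * 22 * 46
Area = 506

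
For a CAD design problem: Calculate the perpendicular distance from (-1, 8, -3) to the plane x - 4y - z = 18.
d = |1(-1) + (-4)(8) + (-1)(-3) - (18)| / √(1² + (-4)² + (-1)²) = 48/√18 = 11.31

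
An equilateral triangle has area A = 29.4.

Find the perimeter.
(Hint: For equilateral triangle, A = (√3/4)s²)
A = (√3/4)s²  →  s² = 4A/√3 = 4·29.4/√3 = 67.8964
s = 8.23993
Perimeter = 3s = 24.72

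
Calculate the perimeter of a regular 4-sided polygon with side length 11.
Perimeter = number of sides * side length
Perimeter = 4 * 11
Perimeter = 44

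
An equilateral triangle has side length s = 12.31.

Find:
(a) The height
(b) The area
(a) Height h = s·√3/2 = 12.31·√3/2 = 10.66
(b) Area = (√3/4)·s² = (√3/4)·12.31² = (√3/4)·151.536 = 65.62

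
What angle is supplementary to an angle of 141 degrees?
Supplementary angles sum to 180 degrees.
Other angle = 180 - 141
Other angle = 39 degrees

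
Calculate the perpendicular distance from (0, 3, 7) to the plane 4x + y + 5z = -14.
d = |4(0) + 1(3) + 5(7) - (-14)| / √(4² + 1² + 5²) = 52/√42 = 8.024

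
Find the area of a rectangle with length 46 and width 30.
Area = length * width
Area = 46 * 30
Area = 1380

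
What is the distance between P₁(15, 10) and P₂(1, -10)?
Using the distance formula: d = sqrt((x₂-x₁)² + (y₂-y₁)²)
dx = 1 - 15 = -14
dy = (-10) - 10 = -20
d = sqrt((-14)² + (-20)²) = sqrt(196 + 400) = sqrt(596) = 24.41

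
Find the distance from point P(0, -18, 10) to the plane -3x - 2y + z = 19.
d = |(-3)(0) + (-2)(-18) + 1(10) - (19)| / √((-3)² + (-2)² + 1²) = 27/√14 = 7.216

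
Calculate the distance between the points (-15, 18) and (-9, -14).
Using the distance formula: d = sqrt((x₂-x₁)² + (y₂-y₁)²)
dx = (-9) - (-15) = 6
dy = (-14) - 18 = -32
d = sqrt(6² + (-32)²) = sqrt(36 + 1024) = sqrt(1060) = 32.56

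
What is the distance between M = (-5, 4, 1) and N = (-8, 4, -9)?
d = √[(-3)² + (0)² + (-10)²] = √109 = 10.44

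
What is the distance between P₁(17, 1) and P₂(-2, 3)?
Using the distance formula: d = sqrt((x₂-x₁)² + (y₂-y₁)²)
dx = (-2) - 17 = -19
dy = 3 - 1 = 2
d = sqrt((-19)² + 2²) = sqrt(361 + 4) = sqrt(365) = 19.10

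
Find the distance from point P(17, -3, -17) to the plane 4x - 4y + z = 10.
d = |4(17) + (-4)(-3) + 1(-17) - (10)| / √(4² + (-4)² + 1²) = 53/√33 = 9.226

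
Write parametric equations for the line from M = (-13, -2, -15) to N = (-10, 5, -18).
Direction vector d = N - M = (3, 7, -3)
x = -13 + 3t, y = -2 + 7t, z = -15 - 3t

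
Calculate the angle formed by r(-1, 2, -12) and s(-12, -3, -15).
r·s = 186, |r|² = 149, |s|² = 378
cos θ = 186/√56322 ≈ 0.7837
θ ≈ 38.4°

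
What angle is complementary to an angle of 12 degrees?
Complementary angles sum to 90 degrees.
Other angle = 90 - 12
Other angle = 78 degrees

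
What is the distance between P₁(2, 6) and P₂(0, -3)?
Using the distance formula: d = sqrt((x₂-x₁)² + (y₂-y₁)²)
dx = 0 - 2 = -2
dy = (-3) - 6 = -9
d = sqrt((-2)² + (-9)²) = sqrt(4 + 81) = sqrt(85) = 9.22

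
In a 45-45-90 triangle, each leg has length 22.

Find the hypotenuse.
Hypotenuse = 22√2 = 31.11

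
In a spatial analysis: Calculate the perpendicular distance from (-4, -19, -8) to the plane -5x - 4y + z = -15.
d = |(-5)(-4) + (-4)(-19) + 1(-8) - (-15)| / √((-5)² + (-4)² + 1²) = 103/√42 = 15.89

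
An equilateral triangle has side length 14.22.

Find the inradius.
For an equilateral triangle, r = s/(2√3) where s is the side.
r = 14.22/(2√3) = 14.22/3.464102 = 4.105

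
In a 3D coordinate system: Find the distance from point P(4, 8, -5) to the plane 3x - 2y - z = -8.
d = |3(4) + (-2)(8) + (-1)(-5) - (-8)| / √(3² + (-2)² + (-1)²) = 9/√14 = 2.405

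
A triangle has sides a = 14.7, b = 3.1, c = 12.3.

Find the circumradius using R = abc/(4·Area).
s = (a+b+c)/2 = 15.05
Area = √(s(s-a)(s-b)(s-c)) = √(15.05·0.35·11.95·2.75) = 13.1569
R = abc/(4·Area) = (14.7·3.1·12.3)/(4·13.1569) = 560.511/52.6276 = 10.65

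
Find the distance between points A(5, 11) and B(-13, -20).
Using the distance formula: d = sqrt((x₂-x₁)² + (y₂-y₁)²)
dx = (-13) - 5 = -18
dy = (-20) - 11 = -31
d = sqrt((-18)² + (-31)²) = sqrt(324 + 961) = sqrt(1285) = 35.85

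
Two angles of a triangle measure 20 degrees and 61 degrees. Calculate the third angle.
Sum of angles in a triangle = 180 degrees
Third angle = 180 - 20 - 61
Third angle = 99 degrees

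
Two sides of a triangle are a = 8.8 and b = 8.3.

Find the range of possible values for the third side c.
By the triangle inequality: |a - b| < c < a + b
|8.8 - 8.3| < c < 8.8 + 8.3
0.5 < c < 17.1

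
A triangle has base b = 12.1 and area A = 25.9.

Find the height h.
A = ½bh  →  h = 2A/b
h = 2·25.9/12.1 = 4.281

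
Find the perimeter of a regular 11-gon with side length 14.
Perimeter = number of sides * side length
Perimeter = 11 * 14
Perimeter = 154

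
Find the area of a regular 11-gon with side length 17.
For a regular 11-gon with side length s = 17:
Apothem a = s / (2*tan(pi/11)) = 17 / (2*tan(pi/11)) ≈ 28.9483
Perimeter P = 11 * 17 = 187
Area = (1/2) * P * a = (1/2) * 187 * 28.9483 = 2706.67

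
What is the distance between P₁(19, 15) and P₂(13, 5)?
Using the distance formula: d = sqrt((x₂-x₁)² + (y₂-y₁)²)
dx = 13 - 19 = -6
dy = 5 - 15 = -10
d = sqrt((-6)² + (-10)²) = sqrt(36 + 100) = sqrt(136) = 11.66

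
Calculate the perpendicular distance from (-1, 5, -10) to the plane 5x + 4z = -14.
d = |5(-1) + 0(5) + 4(-10) - (-14)| / √(5² + 0² + 4²) = 31/√41 = 4.841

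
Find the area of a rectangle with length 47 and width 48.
Area = length * width
Area = 47 * 48
Area = 2256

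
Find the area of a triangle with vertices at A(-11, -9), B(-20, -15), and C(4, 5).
Using the coordinate formula: Area = (1/2)|x₁(y₂-y₃) + x₂(y₃-y₁) + x₃(y₁-y₂)|
Area = (1/2)|(-11)((-15)-5) + (-20)(5-(-9)) + 4((-9)-(-15))|
Area = (1/2)|(-11)*(-20) + (-20)*14 + 4*6|
Area = (1/2)|220 + (-280) + 24|
Area = (1/2)*36 = 18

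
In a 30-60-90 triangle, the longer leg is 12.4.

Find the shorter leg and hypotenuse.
In a 30-60-90 triangle, sides are in ratio 1 : √3 : 2.
Long leg = short leg·√3  →  short leg = 12.4/√3 = 7.159
Hypotenuse = 2·(short leg) = 2·12.4/√3 = 14.32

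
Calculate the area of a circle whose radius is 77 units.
Area = pi * r²
Area = pi * 77²
Area = pi * 5929
Area = 18626.50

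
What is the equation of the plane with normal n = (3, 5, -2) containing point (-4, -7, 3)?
d = n·P = (3)(-4) + (5)(-7) + (-2)(3) = -53
Plane: 3x + 5y - 2z = -53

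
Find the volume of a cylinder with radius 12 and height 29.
Volume = pi * r² * h
Volume = pi * 12² * 29
Volume = pi * 144 * 29
Volume = pi * 4176
Volume = 13119.29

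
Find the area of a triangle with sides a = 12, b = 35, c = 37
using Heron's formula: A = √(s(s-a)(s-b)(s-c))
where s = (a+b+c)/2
s = (12+35+37)/2 = 42
A = √(42·30·7·5) = √44100 = 210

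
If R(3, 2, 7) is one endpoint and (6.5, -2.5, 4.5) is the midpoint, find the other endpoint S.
S = (2×6.5 - 3, 2×(-2.5) - 2, 2×4.5 - 7) = (10, -7, 2)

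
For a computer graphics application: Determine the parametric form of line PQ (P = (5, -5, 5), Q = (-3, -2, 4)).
Direction vector d = Q - P = (-8, 3, -1)
x = 5 - 8t, y = -5 + 3t, z = 5 - t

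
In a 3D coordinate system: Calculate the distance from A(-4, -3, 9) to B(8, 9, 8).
d = √[(12)² + (12)² + (-1)²] = √289 = 17.0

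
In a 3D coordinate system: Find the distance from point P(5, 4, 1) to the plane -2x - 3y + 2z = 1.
d = |(-2)(5) + (-3)(4) + 2(1) - (1)| / √((-2)² + (-3)² + 2²) = 21/√17 = 5.093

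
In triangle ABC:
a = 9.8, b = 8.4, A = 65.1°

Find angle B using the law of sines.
sin(B)/b = sin(A)/a
sin(B) = b·sin(A)/a = 8.4·sin(65.1°)/9.8 = 0.777466
B = arcsin(0.777466) = 51.03°  (b ≤ a, so B ≤ A and the acute solution is unique)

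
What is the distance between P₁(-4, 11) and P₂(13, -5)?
Using the distance formula: d = sqrt((x₂-x₁)² + (y₂-y₁)²)
dx = 13 - (-4) = 17
dy = (-5) - 11 = -16
d = sqrt(17² + (-16)²) = sqrt(289 + 256) = sqrt(545) = 23.35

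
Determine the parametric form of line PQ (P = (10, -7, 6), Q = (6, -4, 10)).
Direction vector d = Q - P = (-4, 3, 4)
x = 10 - 4t, y = -7 + 3t, z = 6 + 4t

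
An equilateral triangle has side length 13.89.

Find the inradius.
For an equilateral triangle, r = s/(2√3) where s is the side.
r = 13.89/(2√3) = 13.89/3.464102 = 4.01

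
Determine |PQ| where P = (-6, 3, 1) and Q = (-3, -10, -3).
d = √[(3)² + (-13)² + (-4)²] = √194 = 13.93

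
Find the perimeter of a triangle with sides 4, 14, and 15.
Perimeter = sum of all sides
Perimeter = 4 + 14 + 15
Perimeter = 33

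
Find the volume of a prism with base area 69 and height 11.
Volume = base area * height
Volume = 69 * 11
Volume = 759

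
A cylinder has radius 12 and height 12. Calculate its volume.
Volume = pi * r² * h
Volume = pi * 12² * 12
Volume = pi * 144 * 12
Volume = pi * 1728
Volume = 5428.67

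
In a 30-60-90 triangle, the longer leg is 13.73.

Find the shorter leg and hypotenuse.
In a 30-60-90 triangle, sides are in ratio 1 : √3 : 2.
Long leg = short leg·√3  →  short leg = 13.73/√3 = 7.927
Hypotenuse = 2·(short leg) = 2·13.73/√3 = 15.85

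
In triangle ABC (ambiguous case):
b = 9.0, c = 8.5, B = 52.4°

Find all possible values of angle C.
sin(C)/c = sin(B)/b  →  sin(C) = c·sin(B)/b = 8.5·sin(52.4°)/9.0 = 0.748274
C₁ = arcsin(0.748274) = 48.44°,  C₂ = 180° - C₁ = 131.56°
Check C₂: A = 180° - 52.4° - 131.56° = -3.96° ≤ 0, rejected
C = 48.44° (one solution)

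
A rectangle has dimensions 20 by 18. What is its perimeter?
Perimeter = 2 * (length + width)
Perimeter = 2 * (20 + 18)
Perimeter = 2 * 38
Perimeter = 76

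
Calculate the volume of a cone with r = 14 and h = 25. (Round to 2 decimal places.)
Volume = (1/3) * pi * r² * h
Volume = (1/3) * pi * 14² * 25
Volume = (1/3) * pi * 196 * 25
Volume = (1/3) * pi * 4900
Volume = 5131.27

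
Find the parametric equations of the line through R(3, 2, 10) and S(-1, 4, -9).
Direction vector d = S - R = (-4, 2, -19)
x = 3 - 4t, y = 2 + 2t, z = 10 - 19t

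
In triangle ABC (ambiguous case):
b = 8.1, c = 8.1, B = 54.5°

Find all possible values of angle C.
sin(C)/c = sin(B)/b  →  sin(C) = c·sin(B)/b = 8.1·sin(54.5°)/8.1 = 0.814116
C₁ = arcsin(0.814116) = 54.5°,  C₂ = 180° - C₁ = 125.5°
Check C₂: A = 180° - 54.5° - 125.5° = 0° ≤ 0, rejected
C = 54.5° (one solution)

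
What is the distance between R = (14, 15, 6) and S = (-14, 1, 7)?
d = √[(-28)² + (-14)² + (1)²] = √981 = 31.32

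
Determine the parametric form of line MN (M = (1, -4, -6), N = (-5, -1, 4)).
Direction vector d = N - M = (-6, 3, 10)
x = 1 - 6t, y = -4 + 3t, z = -6 + 10t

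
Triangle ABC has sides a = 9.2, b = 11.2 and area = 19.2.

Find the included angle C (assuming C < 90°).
Area = ½ab·sin(C)  →  sin(C) = 2·Area/(ab)
sin(C) = 2·19.2/(9.2·11.2) = 0.372671
C = arcsin(0.372671) = 21.88°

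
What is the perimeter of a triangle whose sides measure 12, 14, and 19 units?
Perimeter = sum of all sides
Perimeter = 12 + 14 + 19
Perimeter = 45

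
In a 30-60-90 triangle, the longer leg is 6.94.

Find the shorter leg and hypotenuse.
In a 30-60-90 triangle, sides are in ratio 1 : √3 : 2.
Long leg = short leg·√3  →  short leg = 6.94/√3 = 4.007
Hypotenuse = 2·(short leg) = 2·6.94/√3 = 8.014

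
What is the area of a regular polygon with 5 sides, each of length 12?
For a regular 5-gon with side length s = 12:
Apothem a = s / (2*tan(pi/5)) = 12 / (2*tan(pi/5)) ≈ 8.2583
Perimeter P = 5 * 12 = 60
Area = (1/2) * P * a = (1/2) * 60 * 8.2583 = 247.75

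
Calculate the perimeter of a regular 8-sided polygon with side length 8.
Perimeter = number of sides * side length
Perimeter = 8 * 8
Perimeter = 64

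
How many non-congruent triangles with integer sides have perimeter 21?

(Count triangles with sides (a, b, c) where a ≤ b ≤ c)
With a ≤ b ≤ c and a + b + c = 21, the triangle inequality a + b > c gives c < 21/2, so c ≤ 10.
Iterate a from 1 to ⌊p/3⌋ = 7; for each a, b ranges from a to ⌊(p−a)/2⌋ with c = p − a − b, keeping only c ≥ b.
Triples: (1, 10, 10), (2, 9, 10), (3, 8, 10), …
Count = 12 triangles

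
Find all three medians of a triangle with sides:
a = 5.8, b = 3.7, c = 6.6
Using m_x = ½√(2y² + 2z² - x²):
m_a = ½√(2·3.7² + 2·6.6² - 5.8²) = ½√80.86 = 4.496
m_b = ½√(2·5.8² + 2·6.6² - 3.7²) = ½√140.71 = 5.931
m_c = ½√(2·5.8² + 2·3.7² - 6.6²) = ½√51.1 = 3.574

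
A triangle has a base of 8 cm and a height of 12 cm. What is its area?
Area = (1/2) * base * height
Area = (1/2) * 8 * 12
Area = 48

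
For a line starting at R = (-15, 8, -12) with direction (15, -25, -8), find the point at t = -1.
P(-1) = (-15 + 15(-1), 8 + (-25)(-1), -12 + (-8)(-1)) = (-30, 33, -4)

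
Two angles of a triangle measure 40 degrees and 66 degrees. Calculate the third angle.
Sum of angles in a triangle = 180 degrees
Third angle = 180 - 40 - 66
Third angle = 74 degrees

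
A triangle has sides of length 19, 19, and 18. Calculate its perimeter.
Perimeter = sum of all sides
Perimeter = 19 + 19 + 18
Perimeter = 56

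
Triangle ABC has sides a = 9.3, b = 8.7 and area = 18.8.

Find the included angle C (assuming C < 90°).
Area = ½ab·sin(C)  →  sin(C) = 2·Area/(ab)
sin(C) = 2·18.8/(9.3·8.7) = 0.464714
C = arcsin(0.464714) = 27.69°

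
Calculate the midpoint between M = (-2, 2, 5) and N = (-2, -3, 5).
Midpoint = ((-2-2)/2, (2-3)/2, (5+5)/2) = (-2, -0.5, 5)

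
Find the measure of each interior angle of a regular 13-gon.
Interior angle of a regular n-gon = (n-2)*180/n
Interior angle = (13-2)*180/13
Interior angle = 11*180/13
Interior angle = 1980/13
Interior angle = 152.31 degrees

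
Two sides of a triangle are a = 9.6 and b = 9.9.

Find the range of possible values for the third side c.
By the triangle inequality: |a - b| < c < a + b
|9.6 - 9.9| < c < 9.6 + 9.9
0.3 < c < 19.5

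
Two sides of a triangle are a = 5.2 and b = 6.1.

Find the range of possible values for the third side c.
By the triangle inequality: |a - b| < c < a + b
|5.2 - 6.1| < c < 5.2 + 6.1
0.9 < c < 11.3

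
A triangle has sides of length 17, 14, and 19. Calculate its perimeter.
Perimeter = sum of all sides
Perimeter = 17 + 14 + 19
Perimeter = 50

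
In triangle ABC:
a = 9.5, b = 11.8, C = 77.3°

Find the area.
Using A = ½ab·sin(C):
A = ½·9.5·11.8·sin(77.3°) = ½·112.1·0.975535 = 54.68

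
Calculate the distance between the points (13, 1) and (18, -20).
Using the distance formula: d = sqrt((x₂-x₁)² + (y₂-y₁)²)
dx = 18 - 13 = 5
dy = (-20) - 1 = -21
d = sqrt(5² + (-21)²) = sqrt(25 + 441) = sqrt(466) = 21.59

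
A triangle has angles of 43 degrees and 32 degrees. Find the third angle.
Sum of angles in a triangle = 180 degrees
Third angle = 180 - 43 - 32
Third angle = 105 degrees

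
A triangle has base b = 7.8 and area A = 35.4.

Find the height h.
A = ½bh  →  h = 2A/b
h = 2·35.4/7.8 = 9.077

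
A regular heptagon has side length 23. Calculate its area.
For a regular 7-gon with side length s = 23:
Apothem a = s / (2*tan(pi/7)) = 23 / (2*tan(pi/7)) ≈ 23.88
Perimeter P = 7 * 23 = 161
Area = (1/2) * P * a = (1/2) * 161 * 23.88 = 1922.34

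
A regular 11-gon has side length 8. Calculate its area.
For a regular 11-gon with side length s = 8:
Apothem a = s / (2*tan(pi/11)) = 8 / (2*tan(pi/11)) ≈ 13.6227
Perimeter P = 11 * 8 = 88
Area = (1/2) * P * a = (1/2) * 88 * 13.6227 = 599.40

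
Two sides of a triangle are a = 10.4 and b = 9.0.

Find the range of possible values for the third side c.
By the triangle inequality: |a - b| < c < a + b
|10.4 - 9.0| < c < 10.4 + 9.0
1.4 < c < 19.4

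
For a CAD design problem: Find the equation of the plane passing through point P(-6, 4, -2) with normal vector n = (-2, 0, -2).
d = n·P = (-2)(-6) + (0)(4) + (-2)(-2) = 16
Plane: -2x - 2z = 16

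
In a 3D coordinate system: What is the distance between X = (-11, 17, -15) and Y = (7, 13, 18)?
d = √[(18)² + (-4)² + (33)²] = √1429 = 37.8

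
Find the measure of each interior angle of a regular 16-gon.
Interior angle of a regular n-gon = (n-2)*180/n
Interior angle = (16-2)*180/16
Interior angle = 14*180/16
Interior angle = 2520/16
Interior angle = 157.50 degrees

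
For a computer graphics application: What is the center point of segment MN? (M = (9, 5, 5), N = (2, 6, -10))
Midpoint = ((9+2)/2, (5+6)/2, (5-10)/2) = (5.5, 5.5, -2.5)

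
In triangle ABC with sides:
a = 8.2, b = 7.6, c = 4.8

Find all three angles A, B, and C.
By the law of cosines:
cos(A) = (b² + c² - a²)/(2bc) = 0.185855  →  A = 79.29°
cos(B) = (a² + c² - b²)/(2ac) = 0.413110  →  B = 65.6°
cos(C) = (a² + b² - c²)/(2ab) = 0.818036  →  C = 35.11°
Check: A + B + C = 180.0° ✓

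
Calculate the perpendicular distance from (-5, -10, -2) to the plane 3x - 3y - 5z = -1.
d = |3(-5) + (-3)(-10) + (-5)(-2) - (-1)| / √(3² + (-3)² + (-5)²) = 26/√43 = 3.965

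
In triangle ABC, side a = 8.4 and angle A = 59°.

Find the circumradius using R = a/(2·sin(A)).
R = a/(2·sin(A)) = 8.4/(2·sin(59°))
R = 8.4/(2·0.857167) = 8.4/1.714335 = 4.9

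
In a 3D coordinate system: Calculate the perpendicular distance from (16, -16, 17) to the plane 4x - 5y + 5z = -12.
d = |4(16) + (-5)(-16) + 5(17) - (-12)| / √(4² + (-5)² + 5²) = 241/√66 = 29.67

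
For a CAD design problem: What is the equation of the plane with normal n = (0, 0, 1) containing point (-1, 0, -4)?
d = n·P = (0)(-1) + (0)(0) + (1)(-4) = -4
Plane: z = -4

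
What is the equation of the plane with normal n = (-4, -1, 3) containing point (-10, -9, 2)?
d = n·P = (-4)(-10) + (-1)(-9) + (3)(2) = 55
Plane: -4x - y + 3z = 55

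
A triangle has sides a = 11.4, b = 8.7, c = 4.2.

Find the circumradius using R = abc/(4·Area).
s = (a+b+c)/2 = 12.15
Area = √(s(s-a)(s-b)(s-c)) = √(12.15·0.75·3.45·7.95) = 15.8093
R = abc/(4·Area) = (11.4·8.7·4.2)/(4·15.8093) = 416.556/63.2372 = 6.587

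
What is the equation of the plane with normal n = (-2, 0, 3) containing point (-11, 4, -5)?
d = n·P = (-2)(-11) + (0)(4) + (3)(-5) = 7
Plane: -2x + 3z = 7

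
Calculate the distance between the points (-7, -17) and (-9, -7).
Using the distance formula: d = sqrt((x₂-x₁)² + (y₂-y₁)²)
dx = (-9) - (-7) = -2
dy = (-7) - (-17) = 10
d = sqrt((-2)² + 10²) = sqrt(4 + 100) = sqrt(104) = 10.20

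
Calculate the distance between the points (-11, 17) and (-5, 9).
Using the distance formula: d = sqrt((x₂-x₁)² + (y₂-y₁)²)
dx = (-5) - (-11) = 6
dy = 9 - 17 = -8
d = sqrt(6² + (-8)²) = sqrt(36 + 64) = sqrt(100) = 10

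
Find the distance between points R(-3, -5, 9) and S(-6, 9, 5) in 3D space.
d = √[(-3)² + (14)² + (-4)²] = √221 = 14.87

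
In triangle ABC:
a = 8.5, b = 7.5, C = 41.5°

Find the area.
Using A = ½ab·sin(C):
A = ½·8.5·7.5·sin(41.5°) = ½·63.75·0.662620 = 21.12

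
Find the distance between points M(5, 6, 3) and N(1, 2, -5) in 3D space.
d = √[(-4)² + (-4)² + (-8)²] = √96 = 9.798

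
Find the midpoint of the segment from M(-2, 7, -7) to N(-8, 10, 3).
Midpoint = ((-2-8)/2, (7+10)/2, (-7+3)/2) = (-5, 8.5, -2)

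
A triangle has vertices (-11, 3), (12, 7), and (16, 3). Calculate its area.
Using the coordinate formula: Area = (1/2)|x₁(y₂-y₃) + x₂(y₃-y₁) + x₃(y₁-y₂)|
Area = (1/2)|(-11)(7-3) + 12(3-3) + 16(3-7)|
Area = (1/2)|(-11)*4 + 12*0 + 16*(-4)|
Area = (1/2)|(-44) + 0 + (-64)|
Area = (1/2)*108 = 54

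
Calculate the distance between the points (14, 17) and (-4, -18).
Using the distance formula: d = sqrt((x₂-x₁)² + (y₂-y₁)²)
dx = (-4) - 14 = -18
dy = (-18) - 17 = -35
d = sqrt((-18)² + (-35)²) = sqrt(324 + 1225) = sqrt(1549) = 39.36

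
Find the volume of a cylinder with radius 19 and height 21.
Volume = pi * r² * h
Volume = pi * 19² * 21
Volume = pi * 361 * 21
Volume = pi * 7581
Volume = 23816.41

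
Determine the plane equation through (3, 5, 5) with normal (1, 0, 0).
d = n·P = (1)(3) + (0)(5) + (0)(5) = 3
Plane: x = 3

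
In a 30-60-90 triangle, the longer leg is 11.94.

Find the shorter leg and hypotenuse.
In a 30-60-90 triangle, sides are in ratio 1 : √3 : 2.
Long leg = short leg·√3  →  short leg = 11.94/√3 = 6.894
Hypotenuse = 2·(short leg) = 2·11.94/√3 = 13.79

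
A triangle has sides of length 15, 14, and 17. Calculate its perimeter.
Perimeter = sum of all sides
Perimeter = 15 + 14 + 17
Perimeter = 46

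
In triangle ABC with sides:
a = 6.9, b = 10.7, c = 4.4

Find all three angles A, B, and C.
By the law of cosines:
cos(A) = (b² + c² - a²)/(2bc) = 0.915888  →  A = 23.67°
cos(B) = (a² + c² - b²)/(2ac) = -0.782609  →  B = 141.5°
cos(C) = (a² + b² - c²)/(2ab) = 0.966680  →  C = 14.83°
Check: A + B + C = 180.0° ✓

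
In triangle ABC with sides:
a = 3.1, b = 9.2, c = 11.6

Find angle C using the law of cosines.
cos(C) = (a² + b² - c²)/(2ab)
cos(C) = (3.1² + 9.2² - 11.6²)/(2·3.1·9.2) = -40.31/57.04 = -0.706697
C = arccos(-0.706697) = 135°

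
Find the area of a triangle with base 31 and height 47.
Area = (1/2) * base * height
Area = (1/2) * 31 * 47
Area = 728.50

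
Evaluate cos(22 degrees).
cos(22 degrees) = 0.9272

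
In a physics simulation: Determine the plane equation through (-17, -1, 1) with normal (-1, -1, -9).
d = n·P = (-1)(-17) + (-1)(-1) + (-9)(1) = 9
Plane: -x - y - 9z = 9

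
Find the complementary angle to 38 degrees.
Complementary angles sum to 90 degrees.
Other angle = 90 - 38
Other angle = 52 degrees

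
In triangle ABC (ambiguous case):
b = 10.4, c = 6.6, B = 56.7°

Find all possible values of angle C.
sin(C)/c = sin(B)/b  →  sin(C) = c·sin(B)/b = 6.6·sin(56.7°)/10.4 = 0.530416
C₁ = arcsin(0.530416) = 32.03°,  C₂ = 180° - C₁ = 147.97°
Check C₂: A = 180° - 56.7° - 147.97° = -24.67° ≤ 0, rejected
C = 32.03° (one solution)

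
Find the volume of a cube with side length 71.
Volume = s³
Volume = 71³
Volume = 357911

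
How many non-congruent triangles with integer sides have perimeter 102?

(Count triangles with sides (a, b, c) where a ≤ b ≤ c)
With a ≤ b ≤ c and a + b + c = 102, the triangle inequality a + b > c gives c < 102/2, so c ≤ 50.
Iterate a from 1 to ⌊p/3⌋ = 34; for each a, b ranges from a to ⌊(p−a)/2⌋ with c = p − a − b, keeping only c ≥ b.
Triples: (2, 50, 50), (3, 49, 50), (4, 48, 50), …
Count = 217 triangles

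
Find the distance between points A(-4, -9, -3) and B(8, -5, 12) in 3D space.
d = √[(12)² + (4)² + (15)²] = √385 = 19.62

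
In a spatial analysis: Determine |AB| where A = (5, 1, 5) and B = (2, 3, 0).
d = √[(-3)² + (2)² + (-5)²] = √38 = 6.164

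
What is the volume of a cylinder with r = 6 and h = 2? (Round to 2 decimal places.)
Volume = pi * r² * h
Volume = pi * 6² * 2
Volume = pi * 36 * 2
Volume = pi * 72
Volume = 226.19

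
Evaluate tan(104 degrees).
tan(104 degrees) = -4.0108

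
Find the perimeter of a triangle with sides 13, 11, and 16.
Perimeter = sum of all sides
Perimeter = 13 + 11 + 16
Perimeter = 40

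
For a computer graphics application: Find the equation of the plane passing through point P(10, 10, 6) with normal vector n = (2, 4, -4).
d = n·P = (2)(10) + (4)(10) + (-4)(6) = 36
Plane: 2x + 4y - 4z = 36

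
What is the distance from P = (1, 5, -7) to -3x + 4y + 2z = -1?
d = |(-3)(1) + 4(5) + 2(-7) - (-1)| / √((-3)² + 4² + 2²) = 4/√29 = 0.7428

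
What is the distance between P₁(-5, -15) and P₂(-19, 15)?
Using the distance formula: d = sqrt((x₂-x₁)² + (y₂-y₁)²)
dx = (-19) - (-5) = -14
dy = 15 - (-15) = 30
d = sqrt((-14)² + 30²) = sqrt(196 + 900) = sqrt(1096) = 33.11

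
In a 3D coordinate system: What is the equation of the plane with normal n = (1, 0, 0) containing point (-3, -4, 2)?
d = n·P = (1)(-3) + (0)(-4) + (0)(2) = -3
Plane: x = -3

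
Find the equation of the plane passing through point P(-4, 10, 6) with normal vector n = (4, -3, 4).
d = n·P = (4)(-4) + (-3)(10) + (4)(6) = -22
Plane: 4x - 3y + 4z = -22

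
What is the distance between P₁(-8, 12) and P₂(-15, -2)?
Using the distance formula: d = sqrt((x₂-x₁)² + (y₂-y₁)²)
dx = (-15) - (-8) = -7
dy = (-2) - 12 = -14
d = sqrt((-7)² + (-14)²) = sqrt(49 + 196) = sqrt(245) = 15.65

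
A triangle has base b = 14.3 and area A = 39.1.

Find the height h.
A = ½bh  →  h = 2A/b
h = 2·39.1/14.3 = 5.469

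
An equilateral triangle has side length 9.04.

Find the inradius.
For an equilateral triangle, r = s/(2√3) where s is the side.
r = 9.04/(2√3) = 9.04/3.464102 = 2.61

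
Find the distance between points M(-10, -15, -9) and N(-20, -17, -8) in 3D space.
d = √[(-10)² + (-2)² + (1)²] = √105 = 10.25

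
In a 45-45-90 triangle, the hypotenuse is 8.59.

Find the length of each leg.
In a 45-45-90 triangle, hypotenuse = leg·√2  →  leg = hypotenuse/√2
leg = 8.59/√2 = 6.074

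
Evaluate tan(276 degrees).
tan(276 degrees) = -9.5144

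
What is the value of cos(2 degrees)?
cos(2 degrees) = 0.9994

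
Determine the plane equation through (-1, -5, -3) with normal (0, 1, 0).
d = n·P = (0)(-1) + (1)(-5) + (0)(-3) = -5
Plane: y = -5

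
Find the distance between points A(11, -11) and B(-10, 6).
Using the distance formula: d = sqrt((x₂-x₁)² + (y₂-y₁)²)
dx = (-10) - 11 = -21
dy = 6 - (-11) = 17
d = sqrt((-21)² + 17²) = sqrt(441 + 289) = sqrt(730) = 27.02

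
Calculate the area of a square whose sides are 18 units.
Area = s²
Area = 18²
Area = 324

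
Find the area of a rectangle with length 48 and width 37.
Area = length * width
Area = 48 * 37
Area = 1776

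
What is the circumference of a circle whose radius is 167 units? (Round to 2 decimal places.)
Circumference = 2 * pi * r
Circumference = 2 * pi * 167
Circumference = 1049.29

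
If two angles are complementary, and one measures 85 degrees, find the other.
Complementary angles sum to 90 degrees.
Other angle = 90 - 85
Other angle = 5 degrees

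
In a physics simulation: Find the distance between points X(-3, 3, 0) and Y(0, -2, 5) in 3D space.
d = √[(3)² + (-5)² + (5)²] = √59 = 7.681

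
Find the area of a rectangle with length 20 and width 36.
Area = length * width
Area = 20 * 36
Area = 720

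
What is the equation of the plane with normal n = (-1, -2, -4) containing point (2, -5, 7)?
d = n·P = (-1)(2) + (-2)(-5) + (-4)(7) = -20
Plane: -x - 2y - 4z = -20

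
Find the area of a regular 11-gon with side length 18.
For a regular 11-gon with side length s = 18:
Apothem a = s / (2*tan(pi/11)) = 18 / (2*tan(pi/11)) ≈ 30.6512
Perimeter P = 11 * 18 = 198
Area = (1/2) * P * a = (1/2) * 198 * 30.6512 = 3034.47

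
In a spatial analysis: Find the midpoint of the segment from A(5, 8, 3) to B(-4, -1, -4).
Midpoint = ((5-4)/2, (8-1)/2, (3-4)/2) = (0.5, 3.5, -0.5)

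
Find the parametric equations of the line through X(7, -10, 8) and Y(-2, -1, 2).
Direction vector d = Y - X = (-9, 9, -6)
x = 7 - 9t, y = -10 + 9t, z = 8 - 6t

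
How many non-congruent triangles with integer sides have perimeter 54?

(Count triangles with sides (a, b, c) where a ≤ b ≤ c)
With a ≤ b ≤ c and a + b + c = 54, the triangle inequality a + b > c gives c < 54/2, so c ≤ 26.
Iterate a from 1 to ⌊p/3⌋ = 18; for each a, b ranges from a to ⌊(p−a)/2⌋ with c = p − a − b, keeping only c ≥ b.
Triples: (2, 26, 26), (3, 25, 26), (4, 24, 26), …
Count = 61 triangles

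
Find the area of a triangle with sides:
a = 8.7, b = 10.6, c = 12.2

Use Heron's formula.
s = (a+b+c)/2 = (8.7+10.6+12.2)/2 = 15.75
A = √(s(s-a)(s-b)(s-c)) = √(15.75·7.05·5.15·3.55)
A = √2030.04 = 45.06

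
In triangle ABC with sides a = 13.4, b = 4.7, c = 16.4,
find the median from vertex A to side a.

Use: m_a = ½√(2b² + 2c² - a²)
m_a = ½√(2·4.7² + 2·16.4² - 13.4²)
m_a = ½√(44.18 + 537.92 - 179.56) = ½√402.54 = 10.03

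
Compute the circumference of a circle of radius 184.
Circumference = 2 * pi * r
Circumference = 2 * pi * 184
Circumference = 1156.11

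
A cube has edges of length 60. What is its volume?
Volume = s³
Volume = 60³
Volume = 216000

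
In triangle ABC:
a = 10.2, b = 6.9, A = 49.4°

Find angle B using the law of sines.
sin(B)/b = sin(A)/a
sin(B) = b·sin(A)/a = 6.9·sin(49.4°)/10.2 = 0.513625
B = arcsin(0.513625) = 30.91°  (b ≤ a, so B ≤ A and the acute solution is unique)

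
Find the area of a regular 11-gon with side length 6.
For a regular 11-gon with side length s = 6:
Apothem a = s / (2*tan(pi/11)) = 6 / (2*tan(pi/11)) ≈ 10.2171
Perimeter P = 11 * 6 = 66
Area = (1/2) * P * a = (1/2) * 66 * 10.2171 = 337.16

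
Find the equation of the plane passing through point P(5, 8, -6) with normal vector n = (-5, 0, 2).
d = n·P = (-5)(5) + (0)(8) + (2)(-6) = -37
Plane: -5x + 2z = -37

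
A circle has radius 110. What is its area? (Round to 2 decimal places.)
Area = pi * r²
Area = pi * 110²
Area = pi * 12100
Area = 38013.27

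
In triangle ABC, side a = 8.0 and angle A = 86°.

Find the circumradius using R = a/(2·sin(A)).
R = a/(2·sin(A)) = 8.0/(2·sin(86°))
R = 8.0/(2·0.997564) = 8.0/1.995128 = 4.01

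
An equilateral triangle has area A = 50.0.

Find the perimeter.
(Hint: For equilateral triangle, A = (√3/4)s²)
A = (√3/4)s²  →  s² = 4A/√3 = 4·50.0/√3 = 115.47
s = 10.7457
Perimeter = 3s = 32.24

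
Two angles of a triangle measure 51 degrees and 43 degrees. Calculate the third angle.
Sum of angles in a triangle = 180 degrees
Third angle = 180 - 51 - 43
Third angle = 86 degrees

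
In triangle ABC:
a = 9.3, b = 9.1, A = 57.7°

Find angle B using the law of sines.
sin(B)/b = sin(A)/a
sin(B) = b·sin(A)/a = 9.1·sin(57.7°)/9.3 = 0.827084
B = arcsin(0.827084) = 55.8°  (b ≤ a, so B ≤ A and the acute solution is unique)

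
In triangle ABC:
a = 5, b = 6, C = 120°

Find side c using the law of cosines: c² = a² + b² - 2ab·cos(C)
c² = 5² + 6² - 2·5·6·cos(120°)
c² = 25 + 36 - 60·-0.5000 = 91
c = √91 = 9.539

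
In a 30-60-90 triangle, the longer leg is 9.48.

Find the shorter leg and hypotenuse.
In a 30-60-90 triangle, sides are in ratio 1 : √3 : 2.
Long leg = short leg·√3  →  short leg = 9.48/√3 = 5.473
Hypotenuse = 2·(short leg) = 2·9.48/√3 = 10.95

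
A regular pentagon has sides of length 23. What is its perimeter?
Perimeter = number of sides * side length
Perimeter = 5 * 23
Perimeter = 115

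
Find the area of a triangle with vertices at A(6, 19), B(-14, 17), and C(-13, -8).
Using the coordinate formula: Area = (1/2)|x₁(y₂-y₃) + x₂(y₃-y₁) + x₃(y₁-y₂)|
Area = (1/2)|6(17-(-8)) + (-14)((-8)-19) + (-13)(19-17)|
Area = (1/2)|6*25 + (-14)*(-27) + (-13)*2|
Area = (1/2)|150 + 378 + (-26)|
Area = (1/2)*502 = 251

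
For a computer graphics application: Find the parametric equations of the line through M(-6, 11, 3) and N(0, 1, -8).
Direction vector d = N - M = (6, -10, -11)
x = -6 + 6t, y = 11 - 10t, z = 3 - 11t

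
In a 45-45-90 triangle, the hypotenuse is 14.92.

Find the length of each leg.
In a 45-45-90 triangle, hypotenuse = leg·√2  →  leg = hypotenuse/√2
leg = 14.92/√2 = 10.55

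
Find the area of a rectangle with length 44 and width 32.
Area = length * width
Area = 44 * 32
Area = 1408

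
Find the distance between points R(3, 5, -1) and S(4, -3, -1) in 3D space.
d = √[(1)² + (-8)² + (0)²] = √65 = 8.062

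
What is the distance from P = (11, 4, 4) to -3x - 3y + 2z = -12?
d = |(-3)(11) + (-3)(4) + 2(4) - (-12)| / √((-3)² + (-3)² + 2²) = 25/√22 = 5.33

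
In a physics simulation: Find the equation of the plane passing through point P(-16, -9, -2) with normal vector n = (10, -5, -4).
d = n·P = (10)(-16) + (-5)(-9) + (-4)(-2) = -107
Plane: 10x - 5y - 4z = -107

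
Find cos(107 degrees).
cos(107 degrees) = -0.2924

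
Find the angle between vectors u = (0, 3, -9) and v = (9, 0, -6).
u·v = 54, |u|² = 90, |v|² = 117
cos θ = 54/√10530 ≈ 0.5262
θ ≈ 58.25°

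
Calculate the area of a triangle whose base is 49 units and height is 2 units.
Area = (1/2) * base * height
Area = (1/2) * 49 * 2
Area = 49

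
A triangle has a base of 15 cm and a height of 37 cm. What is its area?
Area = (1/2) * base * height
Area = (1/2) * 15 * 37
Area = 277.50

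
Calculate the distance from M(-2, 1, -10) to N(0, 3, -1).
d = √[(2)² + (2)² + (9)²] = √89 = 9.434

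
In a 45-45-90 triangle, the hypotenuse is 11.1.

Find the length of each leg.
In a 45-45-90 triangle, hypotenuse = leg·√2  →  leg = hypotenuse/√2
leg = 11.1/√2 = 7.849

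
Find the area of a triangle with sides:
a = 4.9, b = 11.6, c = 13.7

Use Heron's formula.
s = (a+b+c)/2 = (4.9+11.6+13.7)/2 = 15.1
A = √(s(s-a)(s-b)(s-c)) = √(15.1·10.2·3.5·1.4)
A = √754.698 = 27.47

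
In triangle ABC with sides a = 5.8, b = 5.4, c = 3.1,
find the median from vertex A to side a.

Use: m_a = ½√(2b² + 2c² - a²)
m_a = ½√(2·5.4² + 2·3.1² - 5.8²)
m_a = ½√(58.32 + 19.22 - 33.64) = ½√43.9 = 3.313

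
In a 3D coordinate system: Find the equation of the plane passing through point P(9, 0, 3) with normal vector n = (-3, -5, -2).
d = n·P = (-3)(9) + (-5)(0) + (-2)(3) = -33
Plane: -3x - 5y - 2z = -33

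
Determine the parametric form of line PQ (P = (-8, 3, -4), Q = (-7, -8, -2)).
Direction vector d = Q - P = (1, -11, 2)
x = -8 + t, y = 3 - 11t, z = -4 + 2t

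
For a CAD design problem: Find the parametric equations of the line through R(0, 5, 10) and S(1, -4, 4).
Direction vector d = S - R = (1, -9, -6)
x = 0 + t, y = 5 - 9t, z = 10 - 6t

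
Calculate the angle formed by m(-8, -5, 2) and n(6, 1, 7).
m·n = -39, |m|² = 93, |n|² = 86
cos θ = -39/√7998 ≈ -0.4361
θ ≈ 115.9°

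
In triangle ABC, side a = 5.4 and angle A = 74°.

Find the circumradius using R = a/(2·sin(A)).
R = a/(2·sin(A)) = 5.4/(2·sin(74°))
R = 5.4/(2·0.961262) = 5.4/1.922523 = 2.809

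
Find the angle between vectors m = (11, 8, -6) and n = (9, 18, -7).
m·n = 285, |m|² = 221, |n|² = 454
cos θ = 285/√100334 ≈ 0.8997
θ ≈ 25.88°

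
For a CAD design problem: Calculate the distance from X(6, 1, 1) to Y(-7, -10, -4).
d = √[(-13)² + (-11)² + (-5)²] = √315 = 17.75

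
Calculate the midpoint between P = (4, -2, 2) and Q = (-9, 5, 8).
Midpoint = ((4-9)/2, (-2+5)/2, (2+8)/2) = (-2.5, 1.5, 5)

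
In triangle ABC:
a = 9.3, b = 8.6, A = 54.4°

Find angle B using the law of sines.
sin(B)/b = sin(A)/a
sin(B) = b·sin(A)/a = 8.6·sin(54.4°)/9.3 = 0.751900
B = arcsin(0.751900) = 48.76°  (b ≤ a, so B ≤ A and the acute solution is unique)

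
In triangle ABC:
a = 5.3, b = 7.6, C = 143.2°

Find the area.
Using A = ½ab·sin(C):
A = ½·5.3·7.6·sin(143.2°) = ½·40.28·0.599024 = 12.06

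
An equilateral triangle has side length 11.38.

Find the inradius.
For an equilateral triangle, r = s/(2√3) where s is the side.
r = 11.38/(2√3) = 11.38/3.464102 = 3.285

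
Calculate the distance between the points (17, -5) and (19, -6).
Using the distance formula: d = sqrt((x₂-x₁)² + (y₂-y₁)²)
dx = 19 - 17 = 2
dy = (-6) - (-5) = -1
d = sqrt(2² + (-1)²) = sqrt(4 + 1) = sqrt(5) = 2.24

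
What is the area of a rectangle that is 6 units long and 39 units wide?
Area = length * width
Area = 6 * 39
Area = 234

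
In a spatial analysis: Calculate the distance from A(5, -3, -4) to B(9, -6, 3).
d = √[(4)² + (-3)² + (7)²] = √74 = 8.602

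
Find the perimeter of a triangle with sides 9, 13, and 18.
Perimeter = sum of all sides
Perimeter = 9 + 13 + 18
Perimeter = 40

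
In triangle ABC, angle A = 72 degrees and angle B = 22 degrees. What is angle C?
Sum of angles in a triangle = 180 degrees
Third angle = 180 - 72 - 22
Third angle = 86 degrees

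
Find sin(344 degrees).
sin(344 degrees) = -0.2756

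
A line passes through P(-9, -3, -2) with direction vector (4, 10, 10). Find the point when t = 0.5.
P(0.5) = (-9 + 4(0.5), -3 + 10(0.5), -2 + 10(0.5)) = (-7, 2, 3)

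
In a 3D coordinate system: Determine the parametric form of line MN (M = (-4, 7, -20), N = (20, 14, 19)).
Direction vector d = N - M = (24, 7, 39)
x = -4 + 24t, y = 7 + 7t, z = -20 + 39t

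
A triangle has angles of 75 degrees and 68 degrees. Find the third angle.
Sum of angles in a triangle = 180 degrees
Third angle = 180 - 75 - 68
Third angle = 37 degrees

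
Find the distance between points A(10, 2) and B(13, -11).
Using the distance formula: d = sqrt((x₂-x₁)² + (y₂-y₁)²)
dx = 13 - 10 = 3
dy = (-11) - 2 = -13
d = sqrt(3² + (-13)²) = sqrt(9 + 169) = sqrt(178) = 13.34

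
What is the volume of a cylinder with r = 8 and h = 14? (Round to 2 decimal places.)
Volume = pi * r² * h
Volume = pi * 8² * 14
Volume = pi * 64 * 14
Volume = pi * 896
Volume = 2814.87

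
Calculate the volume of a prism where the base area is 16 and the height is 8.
Volume = base area * height
Volume = 16 * 8
Volume = 128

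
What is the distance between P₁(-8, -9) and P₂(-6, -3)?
Using the distance formula: d = sqrt((x₂-x₁)² + (y₂-y₁)²)
dx = (-6) - (-8) = 2
dy = (-3) - (-9) = 6
d = sqrt(2² + 6²) = sqrt(4 + 36) = sqrt(40) = 6.32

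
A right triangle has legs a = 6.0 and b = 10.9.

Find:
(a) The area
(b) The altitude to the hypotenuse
(a) Area = ½ab = ½·6.0·10.9 = 32.7
(b) Hypotenuse c = √(6.0² + 10.9²) = √154.81 = 12.4423
    Area = ½·c·h_c  →  h_c = 2·Area/c = 2·32.7/12.4423 = 5.256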